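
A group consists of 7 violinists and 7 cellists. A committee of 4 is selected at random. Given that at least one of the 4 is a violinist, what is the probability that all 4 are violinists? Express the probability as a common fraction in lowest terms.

Work in counts. Selections with at least one violinist: C(14,4) − C(7,4) = 1001 − 35 = 966.
Of those, selections where all 4 are violinists: C(7,4) = 35.
Conditional probability = 35/966 = 5/138.

5/138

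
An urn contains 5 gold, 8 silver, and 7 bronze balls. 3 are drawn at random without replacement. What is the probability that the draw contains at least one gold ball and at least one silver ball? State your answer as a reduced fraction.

There are C(20,3) = 1140 possible draws.
By inclusion-exclusion on the complements, draws missing all gold or all silver: C(15,3) + C(12,3) − C(7,3) = 455 + 220 − 35 = 640.
So draws with at least one of each: 1140 − 640 = 500, probability 500/1140 = 25/57.

25/57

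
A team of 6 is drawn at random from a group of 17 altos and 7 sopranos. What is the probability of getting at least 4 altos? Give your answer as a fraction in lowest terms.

3774/4807

There are C(24,6) = 134596 ways to choose the 6.
Favorable selections (at least 4 altos): C(17,4)·C(7,2) + C(17,5)·C(7,1) + C(17,6)·C(7,0) = 49980 + 43316 + 12376 = 105672.
Probability = 105672/134596 = 3774/4807.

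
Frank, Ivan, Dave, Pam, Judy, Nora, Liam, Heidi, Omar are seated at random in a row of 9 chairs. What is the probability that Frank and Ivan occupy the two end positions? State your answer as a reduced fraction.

1/36

There are 9! = 362880 arrangements.
Place Frank and Ivan at the ends in 2 ways, arrange the remaining 7 in 7! = 5040 ways: 2·5040 = 10080.
Probability = 10080/362880 = 1/36.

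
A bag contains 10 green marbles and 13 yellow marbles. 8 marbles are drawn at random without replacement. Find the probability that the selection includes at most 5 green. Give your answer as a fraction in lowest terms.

14313/14858

Total selections: C(23,8) = 490314.
Count the complement (more than 5 green): C(10,6)·C(13,2) + C(10,7)·C(13,1) + C(10,8)·C(13,0) = 16380 + 1560 + 45 = 17985.
Probability = 1 − 17985/490314 = 472329/490314 = 14313/14858.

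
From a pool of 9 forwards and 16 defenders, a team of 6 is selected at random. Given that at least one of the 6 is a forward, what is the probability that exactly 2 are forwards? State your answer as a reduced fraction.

Work in counts. Selections with at least one forward: C(25,6) − C(16,6) = 177100 − 8008 = 169092.
Of those, selections where exactly 2 are forwards: C(9,2)·C(16,4) = 36·1820 = 65520.
Conditional probability = 65520/169092 = 260/671.

260/671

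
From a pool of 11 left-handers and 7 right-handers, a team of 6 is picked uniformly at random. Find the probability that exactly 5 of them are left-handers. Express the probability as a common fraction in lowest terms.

There are C(18,6) = 18564 ways to choose 6 from 18.
Selections with exactly 5 left-handers: choose 5 of the 11 left-handers and 1 of the 7 right-handers, C(11,5)·C(7,1) = 462·7 = 3234.
Probability = 3234/18564 = 77/442.

77/442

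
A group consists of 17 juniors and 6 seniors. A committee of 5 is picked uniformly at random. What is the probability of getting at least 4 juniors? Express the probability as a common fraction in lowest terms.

2924/4807

Total selections: C(23,5) = 33649.
Favorable selections (at least 4 juniors): C(17,4)·C(6,1) + C(17,5)·C(6,0) = 14280 + 6188 = 20468.
Probability = 20468/33649 = 2924/4807.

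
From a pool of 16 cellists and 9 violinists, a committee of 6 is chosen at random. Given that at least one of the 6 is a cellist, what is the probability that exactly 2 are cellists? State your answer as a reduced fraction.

270/3161

Work in counts. Selections with at least one cellist: C(25,6) − C(9,6) = 177100 − 84 = 177016.
Of those, selections where exactly 2 are cellists: C(16,2)·C(9,4) = 120·126 = 15120.
Conditional probability = 15120/177016 = 270/3161.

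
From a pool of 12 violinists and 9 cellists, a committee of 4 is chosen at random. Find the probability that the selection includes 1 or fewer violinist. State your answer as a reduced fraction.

18/95

Total selections: C(21,4) = 5985.
Favorable selections (1 or fewer violinist): C(12,0)·C(9,4) + C(12,1)·C(9,3) = 126 + 1008 = 1134.
Probability = 1134/5985 = 18/95.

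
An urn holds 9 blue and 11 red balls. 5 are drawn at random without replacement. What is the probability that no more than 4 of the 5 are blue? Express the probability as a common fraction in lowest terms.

2563/2584

There are C(20,5) = 15504 ways to choose the 5.
The complement is exactly 5 blue: C(9,5)·C(11,0) = 126.
Probability = 1 − 126/15504 = 15378/15504 = 2563/2584.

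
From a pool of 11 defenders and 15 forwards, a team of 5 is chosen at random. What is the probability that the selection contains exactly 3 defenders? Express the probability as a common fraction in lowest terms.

315/1196

There are C(26,5) = 65780 ways to choose 5 from 26.
Selections with exactly 3 defenders: choose 3 of the 11 defenders and 2 of the 15 forwards, C(11,3)·C(15,2) = 165·105 = 17325.
Probability = 17325/65780 = 315/1196.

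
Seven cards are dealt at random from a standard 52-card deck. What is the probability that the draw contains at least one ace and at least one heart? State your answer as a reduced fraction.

There are C(52,7) = 133784560 possible draws.
By inclusion-exclusion on the complements, draws missing all aces or all hearts: C(48,7) + C(39,7) − C(36,7) = 73629072 + 15380937 − 8347680 = 80662329.
So draws with at least one of each: 133784560 − 80662329 = 53122231, probability 53122231/133784560.

53122231/133784560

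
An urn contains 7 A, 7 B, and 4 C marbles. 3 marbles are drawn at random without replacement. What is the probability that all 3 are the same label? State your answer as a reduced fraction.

37/408

There are C(18,3) = 816 ways to draw 3 marbles.
All same label: C(7,3) + C(7,3) + C(4,3) = 35 + 35 + 4 = 74.
Probability = 74/816 = 37/408.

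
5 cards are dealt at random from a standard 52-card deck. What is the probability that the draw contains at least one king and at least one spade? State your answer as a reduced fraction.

229297/866320

There are C(52,5) = 2598960 possible draws.
By inclusion-exclusion on the complements, draws missing all kings or all spades: C(48,5) + C(39,5) − C(36,5) = 1712304 + 575757 − 376992 = 1911069.
So draws with at least one of each: 2598960 − 1911069 = 687891, probability 687891/2598960 = 229297/866320.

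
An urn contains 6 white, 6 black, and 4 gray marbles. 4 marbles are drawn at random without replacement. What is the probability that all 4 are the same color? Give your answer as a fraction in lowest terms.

There are C(16,4) = 1820 ways to draw 4 marbles.
All same color: C(6,4) + C(6,4) + C(4,4) = 15 + 15 + 1 = 31.
Probability = 31/1820.

31/1820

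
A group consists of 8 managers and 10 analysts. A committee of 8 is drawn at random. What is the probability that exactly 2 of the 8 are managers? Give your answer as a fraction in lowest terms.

980/7293

The sample space is all 8-subsets of the 18: C(18,8) = 43758.
Selections with exactly 2 managers: choose 2 of the 8 managers and 6 of the 10 analysts, C(8,2)·C(10,6) = 28·210 = 5880.
Probability = 5880/43758 = 980/7293.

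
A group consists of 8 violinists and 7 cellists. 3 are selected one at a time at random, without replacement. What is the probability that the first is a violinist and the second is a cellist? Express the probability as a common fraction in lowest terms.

Multiply the conditional probabilities at each draw: 8/15 · 7/14 = 56/210 = 4/15.

4/15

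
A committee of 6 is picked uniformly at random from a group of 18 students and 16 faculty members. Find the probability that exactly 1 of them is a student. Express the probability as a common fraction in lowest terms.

There are C(34,6) = 1344904 ways to choose 6 from 34.
Selections with exactly 1 student: choose 1 of the 18 students and 5 of the 16 faculty members, C(18,1)·C(16,5) = 18·4368 = 78624.
Probability = 78624/1344904 = 9828/168113.

9828/168113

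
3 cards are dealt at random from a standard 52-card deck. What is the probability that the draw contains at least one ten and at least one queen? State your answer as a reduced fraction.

There are C(52,3) = 22100 possible draws.
By inclusion-exclusion on the complements, draws missing all tens or all queens: C(48,3) + C(48,3) − C(44,3) = 17296 + 17296 − 13244 = 21348.
So draws with at least one of each: 22100 − 21348 = 752, probability 752/22100 = 188/5525.

188/5525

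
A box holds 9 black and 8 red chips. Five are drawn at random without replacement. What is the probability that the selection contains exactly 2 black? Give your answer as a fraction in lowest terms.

Total number of selections: C(17,5) = 6188.
Selections with exactly 2 black: choose 2 of the 9 black and 3 of the 8 red, C(9,2)·C(8,3) = 36·56 = 2016.
Probability = 2016/6188 = 72/221.

72/221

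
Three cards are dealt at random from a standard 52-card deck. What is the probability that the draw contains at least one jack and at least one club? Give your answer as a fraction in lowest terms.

33/260

There are C(52,3) = 22100 possible draws.
By inclusion-exclusion on the complements, draws missing all jacks or all clubs: C(48,3) + C(39,3) − C(36,3) = 17296 + 9139 − 7140 = 19295.
So draws with at least one of each: 22100 − 19295 = 2805, probability 2805/22100 = 33/260.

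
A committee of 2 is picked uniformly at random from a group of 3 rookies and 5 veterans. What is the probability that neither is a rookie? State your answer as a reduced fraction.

5/14

There are C(8,2) = 28 possible selections.
Selections with no rookies (all veterans): C(5,2) = 10.
Probability = 10/28 = 5/14.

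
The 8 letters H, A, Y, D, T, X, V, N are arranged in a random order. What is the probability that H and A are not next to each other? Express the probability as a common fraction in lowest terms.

There are 8! = 40320 arrangements.
Arrangements with H and A adjacent: 2·7! = 10080.
So not adjacent: 40320 − 10080 = 30240, probability 30240/40320 = 3/4.

3/4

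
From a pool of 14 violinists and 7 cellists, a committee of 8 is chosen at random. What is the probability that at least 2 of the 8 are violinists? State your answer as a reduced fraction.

There are C(21,8) = 203490 ways to choose the 8.
The complement is exactly 1 violinists: C(14,1)·C(7,7) = 14.
Probability = 1 − 14/203490 = 203476/203490 = 14534/14535.

14534/14535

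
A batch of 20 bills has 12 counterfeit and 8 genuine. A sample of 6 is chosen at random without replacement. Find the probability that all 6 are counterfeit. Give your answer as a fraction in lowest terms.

77/3230

There are C(20,6) = 38760 possible selections.
Selections with all counterfeit: C(12,6) = 924.
Probability = 924/38760 = 77/3230.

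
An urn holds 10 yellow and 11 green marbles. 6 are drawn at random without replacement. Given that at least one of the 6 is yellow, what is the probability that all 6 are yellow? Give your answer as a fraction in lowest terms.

Work in counts. Selections with at least one yellow: C(21,6) − C(11,6) = 54264 − 462 = 53802.
Of those, selections where all 6 are yellow: C(10,6) = 210.
Conditional probability = 210/53802 = 5/1281.

5/1281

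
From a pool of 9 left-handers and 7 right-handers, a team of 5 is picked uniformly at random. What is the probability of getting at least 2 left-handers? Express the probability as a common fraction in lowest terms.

12/13

There are C(16,5) = 4368 ways to choose the 5.
Count the complement (fewer than 2 left-handers): C(9,0)·C(7,5) + C(9,1)·C(7,4) = 21 + 315 = 336.
Probability = 1 − 336/4368 = 4032/4368 = 12/13.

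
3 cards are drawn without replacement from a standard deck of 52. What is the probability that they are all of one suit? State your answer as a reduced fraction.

22/425

There are C(52,3) = 22100 possible 3-card hands.
Hands of one suit: 4 suits × C(13,3) = 4·286 = 1144.
Probability = 1144/22100 = 22/425.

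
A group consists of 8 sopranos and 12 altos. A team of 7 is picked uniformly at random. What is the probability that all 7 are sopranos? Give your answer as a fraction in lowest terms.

There are C(20,7) = 77520 possible selections.
Selections with all sopranos: C(8,7) = 8.
Probability = 8/77520 = 1/9690.

1/9690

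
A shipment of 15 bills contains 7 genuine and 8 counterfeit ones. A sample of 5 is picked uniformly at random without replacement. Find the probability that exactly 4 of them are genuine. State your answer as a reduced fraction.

40/429

There are C(15,5) = 3003 ways to choose 5 from 15.
Selections with exactly 4 genuine: choose 4 of the 7 genuine and 1 of the 8 counterfeit, C(7,4)·C(8,1) = 35·8 = 280.
Probability = 280/3003 = 40/429.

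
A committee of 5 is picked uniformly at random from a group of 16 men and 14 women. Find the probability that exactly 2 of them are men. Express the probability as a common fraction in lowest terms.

Total number of selections: C(30,5) = 142506.
Selections with exactly 2 men: choose 2 of the 16 men and 3 of the 14 women, C(16,2)·C(14,3) = 120·364 = 43680.
Probability = 43680/142506 = 80/261.

80/261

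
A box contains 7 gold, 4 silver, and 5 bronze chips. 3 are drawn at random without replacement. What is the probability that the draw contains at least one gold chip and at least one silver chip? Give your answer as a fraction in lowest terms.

There are C(16,3) = 560 possible draws.
By inclusion-exclusion on the complements, draws missing all gold or all silver: C(9,3) + C(12,3) − C(5,3) = 84 + 220 − 10 = 294.
So draws with at least one of each: 560 − 294 = 266, probability 266/560 = 19/40.

19/40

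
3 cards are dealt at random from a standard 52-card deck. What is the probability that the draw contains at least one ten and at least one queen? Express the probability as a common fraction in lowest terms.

188/5525

There are C(52,3) = 22100 possible draws.
By inclusion-exclusion on the complements, draws missing all tens or all queens: C(48,3) + C(48,3) − C(44,3) = 17296 + 17296 − 13244 = 21348.
So draws with at least one of each: 22100 − 21348 = 752, probability 752/22100 = 188/5525.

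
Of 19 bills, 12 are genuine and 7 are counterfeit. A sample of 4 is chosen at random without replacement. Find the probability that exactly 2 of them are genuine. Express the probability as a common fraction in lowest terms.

Total number of selections: C(19,4) = 3876.
Selections with exactly 2 genuine: choose 2 of the 12 genuine and 2 of the 7 counterfeit, C(12,2)·C(7,2) = 66·21 = 1386.
Probability = 1386/3876 = 231/646.

231/646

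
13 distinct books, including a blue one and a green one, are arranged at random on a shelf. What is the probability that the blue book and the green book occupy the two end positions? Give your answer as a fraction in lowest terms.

1/78

There are 13! = 6227020800 arrangements.
Place the blue book and the green book at the ends in 2 ways, arrange the remaining 11 in 11! = 39916800 ways: 2·39916800 = 79833600.
Probability = 79833600/6227020800 = 1/78.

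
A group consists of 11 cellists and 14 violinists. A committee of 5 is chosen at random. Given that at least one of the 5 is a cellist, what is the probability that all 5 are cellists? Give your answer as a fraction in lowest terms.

3/332

Work in counts. Selections with at least one cellist: C(25,5) − C(14,5) = 53130 − 2002 = 51128.
Of those, selections where all 5 are cellists: C(11,5) = 462.
Conditional probability = 462/51128 = 3/332.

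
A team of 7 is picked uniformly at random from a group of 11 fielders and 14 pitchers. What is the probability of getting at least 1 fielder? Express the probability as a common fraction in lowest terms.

10847/10925

There are C(25,7) = 480700 ways to choose the 7.
The complement is all 7 are pitchers: C(14,7) = 3432.
Probability = 1 − 3432/480700 = 477268/480700 = 10847/10925.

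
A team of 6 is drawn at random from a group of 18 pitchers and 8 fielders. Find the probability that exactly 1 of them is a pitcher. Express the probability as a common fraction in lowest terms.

72/16445

Total number of selections: C(26,6) = 230230.
Selections with exactly 1 pitcher: choose 1 of the 18 pitchers and 5 of the 8 fielders, C(18,1)·C(8,5) = 18·56 = 1008.
Probability = 1008/230230 = 72/16445.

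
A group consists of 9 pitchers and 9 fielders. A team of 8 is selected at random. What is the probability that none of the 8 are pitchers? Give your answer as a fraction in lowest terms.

There are C(18,8) = 43758 possible selections.
Selections with no pitchers (all fielders): C(9,8) = 9.
Probability = 9/43758 = 1/4862.

1/4862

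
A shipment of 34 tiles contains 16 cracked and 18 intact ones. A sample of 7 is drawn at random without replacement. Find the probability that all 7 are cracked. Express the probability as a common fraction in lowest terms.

There are C(34,7) = 5379616 possible selections.
Selections with all cracked: C(16,7) = 11440.
Probability = 11440/5379616 = 65/30566.

65/30566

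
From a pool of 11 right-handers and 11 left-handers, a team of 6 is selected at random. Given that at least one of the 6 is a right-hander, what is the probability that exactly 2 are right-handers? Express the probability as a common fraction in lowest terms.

550/2247

Work in counts. Selections with at least one right-hander: C(22,6) − C(11,6) = 74613 − 462 = 74151.
Of those, selections where exactly 2 are right-handers: C(11,2)·C(11,4) = 55·330 = 18150.
Conditional probability = 18150/74151 = 550/2247.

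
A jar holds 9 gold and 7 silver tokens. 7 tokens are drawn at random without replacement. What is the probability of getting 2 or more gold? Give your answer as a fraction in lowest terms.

Total selections: C(16,7) = 11440.
Count the complement (fewer than 2 gold): C(9,0)·C(7,7) + C(9,1)·C(7,6) = 1 + 63 = 64.
Probability = 1 − 64/11440 = 11376/11440 = 711/715.

711/715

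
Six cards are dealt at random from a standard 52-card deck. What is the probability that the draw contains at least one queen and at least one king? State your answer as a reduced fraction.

There are C(52,6) = 20358520 possible draws.
By inclusion-exclusion on the complements, draws missing all queens or all kings: C(48,6) + C(48,6) − C(44,6) = 12271512 + 12271512 − 7059052 = 17483972.
So draws with at least one of each: 20358520 − 17483972 = 2874548, probability 2874548/20358520 = 718637/5089630.

718637/5089630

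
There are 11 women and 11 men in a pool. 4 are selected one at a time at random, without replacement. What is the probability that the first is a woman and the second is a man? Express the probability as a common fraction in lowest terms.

Multiply the conditional probabilities at each draw: 11/22 · 11/21 = 121/462 = 11/42.

11/42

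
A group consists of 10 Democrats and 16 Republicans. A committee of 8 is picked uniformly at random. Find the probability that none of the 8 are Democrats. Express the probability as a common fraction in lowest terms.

18/2185

There are C(26,8) = 1562275 possible selections.
Selections with no Democrats (all Republicans): C(16,8) = 12870.
Probability = 12870/1562275 = 18/2185.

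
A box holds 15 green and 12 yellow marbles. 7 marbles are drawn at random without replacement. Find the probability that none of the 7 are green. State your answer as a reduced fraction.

4/4485

There are C(27,7) = 888030 possible selections.
Selections with no green (all yellow): C(12,7) = 792.
Probability = 792/888030 = 4/4485.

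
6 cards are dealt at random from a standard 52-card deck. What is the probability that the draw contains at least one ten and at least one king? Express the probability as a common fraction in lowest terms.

There are C(52,6) = 20358520 possible draws.
By inclusion-exclusion on the complements, draws missing all tens or all kings: C(48,6) + C(48,6) − C(44,6) = 12271512 + 12271512 − 7059052 = 17483972.
So draws with at least one of each: 20358520 − 17483972 = 2874548, probability 2874548/20358520 = 718637/5089630.

718637/5089630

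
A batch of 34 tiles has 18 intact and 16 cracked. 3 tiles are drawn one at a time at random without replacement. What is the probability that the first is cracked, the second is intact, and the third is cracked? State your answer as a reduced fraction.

45/374

Multiply the conditional probabilities at each draw: 16/34 · 18/33 · 15/32 = 4320/35904 = 45/374.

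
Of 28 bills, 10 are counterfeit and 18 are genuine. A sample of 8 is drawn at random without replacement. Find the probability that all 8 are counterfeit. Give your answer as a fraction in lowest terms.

There are C(28,8) = 3108105 possible selections.
Selections with all counterfeit: C(10,8) = 45.
Probability = 45/3108105 = 1/69069.

1/69069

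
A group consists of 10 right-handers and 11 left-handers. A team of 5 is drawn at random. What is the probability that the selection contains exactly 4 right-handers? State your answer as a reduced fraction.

110/969

The sample space is all 5-subsets of the 21: C(21,5) = 20349.
Selections with exactly 4 right-handers: choose 4 of the 10 right-handers and 1 of the 11 left-handers, C(10,4)·C(11,1) = 210·11 = 2310.
Probability = 2310/20349 = 110/969.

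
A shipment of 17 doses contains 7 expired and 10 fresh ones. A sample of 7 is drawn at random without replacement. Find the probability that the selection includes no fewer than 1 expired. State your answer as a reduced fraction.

2416/2431

There are C(17,7) = 19448 ways to choose the 7.
Favorable selections (no fewer than 1 expired): C(7,1)·C(10,6) + C(7,2)·C(10,5) + C(7,3)·C(10,4) + C(7,4)·C(10,3) + C(7,5)·C(10,2) + C(7,6)·C(10,1) + C(7,7)·C(10,0) = 1470 + 5292 + 7350 + 4200 + 945 + 70 + 1 = 19328.
Probability = 19328/19448 = 2416/2431.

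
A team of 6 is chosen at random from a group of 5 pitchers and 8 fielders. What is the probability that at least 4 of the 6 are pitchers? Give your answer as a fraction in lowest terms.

There are C(13,6) = 1716 ways to choose the 6.
Favorable selections (at least 4 pitchers): C(5,4)·C(8,2) + C(5,5)·C(8,1) = 140 + 8 = 148.
Probability = 148/1716 = 37/429.

37/429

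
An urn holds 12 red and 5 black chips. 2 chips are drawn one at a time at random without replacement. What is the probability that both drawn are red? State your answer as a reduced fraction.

Multiply the conditional probabilities at each draw: 12/17 · 11/16 = 132/272 = 33/68.

33/68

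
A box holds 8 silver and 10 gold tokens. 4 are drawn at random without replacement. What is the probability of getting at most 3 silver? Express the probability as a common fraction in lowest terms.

Total selections: C(18,4) = 3060.
The complement is exactly 4 silver: C(8,4)·C(10,0) = 70.
Probability = 1 − 70/3060 = 2990/3060 = 299/306.

299/306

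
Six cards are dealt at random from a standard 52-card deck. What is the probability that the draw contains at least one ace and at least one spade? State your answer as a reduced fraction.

There are C(52,6) = 20358520 possible draws.
By inclusion-exclusion on the complements, draws missing all aces or all spades: C(48,6) + C(39,6) − C(36,6) = 12271512 + 3262623 − 1947792 = 13586343.
So draws with at least one of each: 20358520 − 13586343 = 6772177, probability 6772177/20358520.

6772177/20358520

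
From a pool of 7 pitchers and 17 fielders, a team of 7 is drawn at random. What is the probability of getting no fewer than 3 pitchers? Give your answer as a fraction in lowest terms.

9173/28842

There are C(24,7) = 346104 ways to choose the 7.
Count the complement (fewer than 3 pitchers): C(7,0)·C(17,7) + C(7,1)·C(17,6) + C(7,2)·C(17,5) = 19448 + 86632 + 129948 = 236028.
Probability = 1 − 236028/346104 = 110076/346104 = 9173/28842.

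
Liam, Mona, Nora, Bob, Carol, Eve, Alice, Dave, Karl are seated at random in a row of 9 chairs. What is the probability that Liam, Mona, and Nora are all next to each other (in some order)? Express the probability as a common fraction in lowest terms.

1/12

There are 9! = 362880 arrangements.
Treat the three as one block: 7! placements × 3! orders within the block = 5040·6 = 30240.
Probability = 30240/362880 = 1/12.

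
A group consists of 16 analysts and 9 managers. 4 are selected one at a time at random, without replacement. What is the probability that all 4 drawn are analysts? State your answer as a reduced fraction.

182/1265

Multiply the conditional probabilities at each draw: 16/25 · 15/24 · 14/23 · 13/22 = 43680/303600 = 182/1265.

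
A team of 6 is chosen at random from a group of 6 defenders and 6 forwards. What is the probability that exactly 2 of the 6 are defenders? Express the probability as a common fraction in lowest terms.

75/308

There are C(12,6) = 924 ways to choose 6 from 12.
Selections with exactly 2 defenders: choose 2 of the 6 defenders and 4 of the 6 forwards, C(6,2)·C(6,4) = 15·15 = 225.
Probability = 225/924 = 75/308.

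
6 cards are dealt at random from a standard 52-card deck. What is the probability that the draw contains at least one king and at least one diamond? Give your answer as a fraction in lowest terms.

6772177/20358520

There are C(52,6) = 20358520 possible draws.
By inclusion-exclusion on the complements, draws missing all kings or all diamonds: C(48,6) + C(39,6) − C(36,6) = 12271512 + 3262623 − 1947792 = 13586343.
So draws with at least one of each: 20358520 − 13586343 = 6772177, probability 6772177/20358520.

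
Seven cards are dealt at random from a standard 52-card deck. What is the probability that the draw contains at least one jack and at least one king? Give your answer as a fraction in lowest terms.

3105873/16723070

There are C(52,7) = 133784560 possible draws.
By inclusion-exclusion on the complements, draws missing all jacks or all kings: C(48,7) + C(48,7) − C(44,7) = 73629072 + 73629072 − 38320568 = 108937576.
So draws with at least one of each: 133784560 − 108937576 = 24846984, probability 24846984/133784560 = 3105873/16723070.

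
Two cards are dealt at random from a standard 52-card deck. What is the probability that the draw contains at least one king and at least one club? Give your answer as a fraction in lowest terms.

29/442

There are C(52,2) = 1326 possible draws.
By inclusion-exclusion on the complements, draws missing all kings or all clubs: C(48,2) + C(39,2) − C(36,2) = 1128 + 741 − 630 = 1239.
So draws with at least one of each: 1326 − 1239 = 87, probability 87/1326 = 29/442.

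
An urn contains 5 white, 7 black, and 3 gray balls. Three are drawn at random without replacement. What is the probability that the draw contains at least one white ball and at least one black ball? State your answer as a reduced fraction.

8/13

There are C(15,3) = 455 possible draws.
By inclusion-exclusion on the complements, draws missing all white or all black: C(10,3) + C(8,3) − C(3,3) = 120 + 56 − 1 = 175.
So draws with at least one of each: 455 − 175 = 280, probability 280/455 = 8/13.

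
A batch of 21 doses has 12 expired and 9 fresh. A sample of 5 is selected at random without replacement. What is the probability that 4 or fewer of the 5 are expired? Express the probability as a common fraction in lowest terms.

Total selections: C(21,5) = 20349.
The complement is exactly 5 expired: C(12,5)·C(9,0) = 792.
Probability = 1 − 792/20349 = 19557/20349 = 2173/2261.

2173/2261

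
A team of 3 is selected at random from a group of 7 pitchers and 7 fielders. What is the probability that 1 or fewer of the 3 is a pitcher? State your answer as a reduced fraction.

1/2

There are C(14,3) = 364 ways to choose the 3.
Favorable selections (1 or fewer pitcher): C(7,0)·C(7,3) + C(7,1)·C(7,2) = 35 + 147 = 182.
Probability = 182/364 = 1/2.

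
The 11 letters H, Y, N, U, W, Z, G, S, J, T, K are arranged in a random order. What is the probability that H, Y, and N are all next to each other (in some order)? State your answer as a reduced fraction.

3/55

There are 11! = 39916800 arrangements.
Treat the three as one block: 9! placements × 3! orders within the block = 362880·6 = 2177280.
Probability = 2177280/39916800 = 3/55.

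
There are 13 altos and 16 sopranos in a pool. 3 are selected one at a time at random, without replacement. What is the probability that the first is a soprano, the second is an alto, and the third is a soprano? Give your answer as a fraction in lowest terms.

Multiply the conditional probabilities at each draw: 16/29 · 13/28 · 15/27 = 3120/21924 = 260/1827.

260/1827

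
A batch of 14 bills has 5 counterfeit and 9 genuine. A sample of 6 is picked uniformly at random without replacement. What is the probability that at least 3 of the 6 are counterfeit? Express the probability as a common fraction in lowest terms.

Total selections: C(14,6) = 3003.
Favorable selections (at least 3 counterfeit): C(5,3)·C(9,3) + C(5,4)·C(9,2) + C(5,5)·C(9,1) = 840 + 180 + 9 = 1029.
Probability = 1029/3003 = 49/143.

49/143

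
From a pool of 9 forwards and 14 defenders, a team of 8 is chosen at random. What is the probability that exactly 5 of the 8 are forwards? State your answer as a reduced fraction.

Total number of selections: C(23,8) = 490314.
Selections with exactly 5 forwards: choose 5 of the 9 forwards and 3 of the 14 defenders, C(9,5)·C(14,3) = 126·364 = 45864.
Probability = 45864/490314 = 7644/81719.

7644/81719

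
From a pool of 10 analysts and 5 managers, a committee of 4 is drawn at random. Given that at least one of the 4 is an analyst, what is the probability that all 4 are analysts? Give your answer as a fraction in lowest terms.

Work in counts. Selections with at least one analyst: C(15,4) − C(5,4) = 1365 − 5 = 1360.
Of those, selections where all 4 are analysts: C(10,4) = 210.
Conditional probability = 210/1360 = 21/136.

21/136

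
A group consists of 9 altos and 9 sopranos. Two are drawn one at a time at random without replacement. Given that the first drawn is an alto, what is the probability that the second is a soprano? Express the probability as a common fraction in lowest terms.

After removing one alto, 17 remain: 8 altos and 9 sopranos.
So the probability the next is a soprano is 9/17.

9/17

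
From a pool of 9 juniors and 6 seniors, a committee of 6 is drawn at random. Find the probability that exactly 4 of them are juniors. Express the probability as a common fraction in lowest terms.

54/143

Total number of selections: C(15,6) = 5005.
Selections with exactly 4 juniors: choose 4 of the 9 juniors and 2 of the 6 seniors, C(9,4)·C(6,2) = 126·15 = 1890.
Probability = 1890/5005 = 54/143.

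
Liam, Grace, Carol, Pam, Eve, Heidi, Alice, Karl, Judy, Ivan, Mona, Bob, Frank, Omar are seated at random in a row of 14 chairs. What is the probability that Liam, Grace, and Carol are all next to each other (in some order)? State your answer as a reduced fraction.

3/91

There are 14! = 87178291200 arrangements.
Treat the three as one block: 12! placements × 3! orders within the block = 479001600·6 = 2874009600.
Probability = 2874009600/87178291200 = 3/91.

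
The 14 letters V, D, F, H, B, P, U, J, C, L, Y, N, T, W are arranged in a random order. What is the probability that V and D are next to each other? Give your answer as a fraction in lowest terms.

There are 14! = 87178291200 arrangements.
Treat V and D as a block: 13! arrangements of the blocks × 2 orders within the block = 2·6227020800 = 12454041600.
Probability = 12454041600/87178291200 = 1/7.

1/7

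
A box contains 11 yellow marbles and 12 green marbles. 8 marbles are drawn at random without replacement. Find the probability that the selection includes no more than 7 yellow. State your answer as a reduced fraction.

There are C(23,8) = 490314 ways to choose the 8.
Favorable selections (no more than 7 yellow): C(11,0)·C(12,8) + C(11,1)·C(12,7) + C(11,2)·C(12,6) + C(11,3)·C(12,5) + C(11,4)·C(12,4) + C(11,5)·C(12,3) + C(11,6)·C(12,2) + C(11,7)·C(12,1) = 495 + 8712 + 50820 + 130680 + 163350 + 101640 + 30492 + 3960 = 490149.
Probability = 490149/490314 = 14853/14858.

14853/14858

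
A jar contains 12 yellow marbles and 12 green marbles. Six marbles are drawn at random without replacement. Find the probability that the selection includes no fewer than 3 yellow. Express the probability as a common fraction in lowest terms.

4159/6118

Total selections: C(24,6) = 134596.
Count the complement (fewer than 3 yellow): C(12,0)·C(12,6) + C(12,1)·C(12,5) + C(12,2)·C(12,4) = 924 + 9504 + 32670 = 43098.
Probability = 1 − 43098/134596 = 91498/134596 = 4159/6118.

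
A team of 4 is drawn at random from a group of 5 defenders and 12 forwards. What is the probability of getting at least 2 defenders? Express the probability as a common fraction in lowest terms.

Total selections: C(17,4) = 2380.
Count the complement (fewer than 2 defenders): C(5,0)·C(12,4) + C(5,1)·C(12,3) = 495 + 1100 = 1595.
Probability = 1 − 1595/2380 = 785/2380 = 157/476.

157/476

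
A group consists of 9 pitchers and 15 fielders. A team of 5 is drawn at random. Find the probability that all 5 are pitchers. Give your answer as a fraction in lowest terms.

There are C(24,5) = 42504 possible selections.
Selections with all pitchers: C(9,5) = 126.
Probability = 126/42504 = 3/1012.

3/1012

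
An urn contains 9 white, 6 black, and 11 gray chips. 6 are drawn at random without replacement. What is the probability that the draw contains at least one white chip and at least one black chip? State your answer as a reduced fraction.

6906/8855

There are C(26,6) = 230230 possible draws.
By inclusion-exclusion on the complements, draws missing all white or all black: C(17,6) + C(20,6) − C(11,6) = 12376 + 38760 − 462 = 50674.
So draws with at least one of each: 230230 − 50674 = 179556, probability 179556/230230 = 6906/8855.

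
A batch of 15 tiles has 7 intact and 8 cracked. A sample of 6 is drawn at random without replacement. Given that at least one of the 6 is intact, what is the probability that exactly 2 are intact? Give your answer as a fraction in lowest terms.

Work in counts. Selections with at least one intact: C(15,6) − C(8,6) = 5005 − 28 = 4977.
Of those, selections where exactly 2 are intact: C(7,2)·C(8,4) = 21·70 = 1470.
Conditional probability = 1470/4977 = 70/237.

70/237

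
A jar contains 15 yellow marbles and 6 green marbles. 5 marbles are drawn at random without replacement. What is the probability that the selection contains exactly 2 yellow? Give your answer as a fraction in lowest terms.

The sample space is all 5-subsets of the 21: C(21,5) = 20349.
Selections with exactly 2 yellow: choose 2 of the 15 yellow and 3 of the 6 green, C(15,2)·C(6,3) = 105·20 = 2100.
Probability = 2100/20349 = 100/969.

100/969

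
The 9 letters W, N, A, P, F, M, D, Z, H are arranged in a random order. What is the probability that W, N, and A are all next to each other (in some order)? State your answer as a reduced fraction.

There are 9! = 362880 arrangements.
Treat the three as one block: 7! placements × 3! orders within the block = 5040·6 = 30240.
Probability = 30240/362880 = 1/12.

1/12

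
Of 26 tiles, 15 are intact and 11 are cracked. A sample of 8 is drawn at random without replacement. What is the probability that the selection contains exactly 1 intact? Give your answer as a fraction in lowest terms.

The sample space is all 8-subsets of the 26: C(26,8) = 1562275.
Selections with exactly 1 intact: choose 1 of the 15 intact and 7 of the 11 cracked, C(15,1)·C(11,7) = 15·330 = 4950.
Probability = 4950/1562275 = 18/5681.

18/5681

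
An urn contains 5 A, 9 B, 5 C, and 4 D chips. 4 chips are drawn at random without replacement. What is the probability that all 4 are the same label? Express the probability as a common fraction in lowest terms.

137/8855

There are C(23,4) = 8855 ways to draw 4 chips.
All same label: C(5,4) + C(9,4) + C(5,4) + C(4,4) = 5 + 126 + 5 + 1 = 137.
Probability = 137/8855.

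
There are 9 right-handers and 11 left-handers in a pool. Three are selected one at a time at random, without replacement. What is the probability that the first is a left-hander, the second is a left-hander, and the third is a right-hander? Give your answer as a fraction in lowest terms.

11/76

Multiply the conditional probabilities at each draw: 11/20 · 10/19 · 9/18 = 990/6840 = 11/76.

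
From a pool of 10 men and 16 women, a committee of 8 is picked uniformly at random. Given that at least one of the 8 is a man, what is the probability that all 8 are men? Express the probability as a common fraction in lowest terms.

Work in counts. Selections with at least one man: C(26,8) − C(16,8) = 1562275 − 12870 = 1549405.
Of those, selections where all 8 are men: C(10,8) = 45.
Conditional probability = 45/1549405 = 9/309881.

9/309881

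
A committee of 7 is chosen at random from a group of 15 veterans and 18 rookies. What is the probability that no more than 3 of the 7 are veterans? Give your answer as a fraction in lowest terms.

18071/29667

Total selections: C(33,7) = 4272048.
Favorable selections (no more than 3 veterans): C(15,0)·C(18,7) + C(15,1)·C(18,6) + C(15,2)·C(18,5) + C(15,3)·C(18,4) = 31824 + 278460 + 899640 + 1392300 = 2602224.
Probability = 2602224/4272048 = 18071/29667.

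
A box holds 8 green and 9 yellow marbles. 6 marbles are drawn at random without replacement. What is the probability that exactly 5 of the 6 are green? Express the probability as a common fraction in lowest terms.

Total number of selections: C(17,6) = 12376.
Selections with exactly 5 green: choose 5 of the 8 green and 1 of the 9 yellow, C(8,5)·C(9,1) = 56·9 = 504.
Probability = 504/12376 = 9/221.

9/221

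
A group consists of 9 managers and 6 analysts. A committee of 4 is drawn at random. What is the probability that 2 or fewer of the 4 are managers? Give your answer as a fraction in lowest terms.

7/13

Total selections: C(15,4) = 1365.
Favorable selections (2 or fewer managers): C(9,0)·C(6,4) + C(9,1)·C(6,3) + C(9,2)·C(6,2) = 15 + 180 + 540 = 735.
Probability = 735/1365 = 7/13.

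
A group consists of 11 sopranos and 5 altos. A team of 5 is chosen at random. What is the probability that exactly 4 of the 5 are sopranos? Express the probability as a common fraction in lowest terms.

275/728

Total number of selections: C(16,5) = 4368.
Selections with exactly 4 sopranos: choose 4 of the 11 sopranos and 1 of the 5 altos, C(11,4)·C(5,1) = 330·5 = 1650.
Probability = 1650/4368 = 275/728.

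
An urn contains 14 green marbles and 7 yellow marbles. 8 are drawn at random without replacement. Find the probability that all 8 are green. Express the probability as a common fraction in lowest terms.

143/9690

There are C(21,8) = 203490 possible selections.
Selections with all green: C(14,8) = 3003.
Probability = 3003/203490 = 143/9690.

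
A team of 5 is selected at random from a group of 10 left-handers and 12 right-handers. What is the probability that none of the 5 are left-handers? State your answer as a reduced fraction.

There are C(22,5) = 26334 possible selections.
Selections with no left-handers (all right-handers): C(12,5) = 792.
Probability = 792/26334 = 4/133.

4/133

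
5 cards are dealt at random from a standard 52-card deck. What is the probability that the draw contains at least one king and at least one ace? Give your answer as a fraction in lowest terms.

There are C(52,5) = 2598960 possible draws.
By inclusion-exclusion on the complements, draws missing all kings or all aces: C(48,5) + C(48,5) − C(44,5) = 1712304 + 1712304 − 1086008 = 2338600.
So draws with at least one of each: 2598960 − 2338600 = 260360, probability 260360/2598960 = 6509/64974.

6509/64974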